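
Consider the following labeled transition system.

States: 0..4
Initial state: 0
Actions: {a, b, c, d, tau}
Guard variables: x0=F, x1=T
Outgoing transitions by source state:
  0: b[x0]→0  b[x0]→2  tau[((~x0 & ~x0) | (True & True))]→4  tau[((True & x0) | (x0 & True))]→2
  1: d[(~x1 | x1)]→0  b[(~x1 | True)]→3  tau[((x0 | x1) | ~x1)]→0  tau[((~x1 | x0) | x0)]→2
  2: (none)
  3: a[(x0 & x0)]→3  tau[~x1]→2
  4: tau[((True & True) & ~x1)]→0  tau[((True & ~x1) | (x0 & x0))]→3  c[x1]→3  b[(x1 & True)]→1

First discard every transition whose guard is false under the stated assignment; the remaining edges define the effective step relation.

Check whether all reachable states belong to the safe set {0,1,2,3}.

Answer: INVARIANT VIOLATED at state 4

Analysis:
Safe = {0,1,2,3}
Reachable = {0,1,3,4}
  0: ok
  1: ok
  3: ok
  4: outside
reach 4 via tau — violates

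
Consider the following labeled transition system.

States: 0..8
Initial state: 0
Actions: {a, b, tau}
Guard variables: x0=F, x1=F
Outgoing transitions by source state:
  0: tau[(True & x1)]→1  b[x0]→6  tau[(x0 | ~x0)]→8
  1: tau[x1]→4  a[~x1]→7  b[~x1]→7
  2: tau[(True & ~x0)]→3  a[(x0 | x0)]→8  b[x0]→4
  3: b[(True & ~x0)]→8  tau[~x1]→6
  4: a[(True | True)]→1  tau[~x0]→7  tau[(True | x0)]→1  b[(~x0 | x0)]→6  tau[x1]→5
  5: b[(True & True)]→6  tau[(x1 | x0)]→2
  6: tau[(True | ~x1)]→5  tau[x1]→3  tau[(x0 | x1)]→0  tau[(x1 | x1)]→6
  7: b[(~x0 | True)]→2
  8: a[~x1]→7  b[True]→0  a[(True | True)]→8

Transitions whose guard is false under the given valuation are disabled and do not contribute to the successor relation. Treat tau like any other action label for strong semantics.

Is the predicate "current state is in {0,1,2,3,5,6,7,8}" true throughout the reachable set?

Allowed set {0,1,2,3,5,6,7,8}
Reach set: {0,2,3,5,6,7,8}
  0: ok
  2: ok
  3: ok
  5: ok
  6: ok
  7: ok
  8: ok

Answer: INVARIANT HOLDS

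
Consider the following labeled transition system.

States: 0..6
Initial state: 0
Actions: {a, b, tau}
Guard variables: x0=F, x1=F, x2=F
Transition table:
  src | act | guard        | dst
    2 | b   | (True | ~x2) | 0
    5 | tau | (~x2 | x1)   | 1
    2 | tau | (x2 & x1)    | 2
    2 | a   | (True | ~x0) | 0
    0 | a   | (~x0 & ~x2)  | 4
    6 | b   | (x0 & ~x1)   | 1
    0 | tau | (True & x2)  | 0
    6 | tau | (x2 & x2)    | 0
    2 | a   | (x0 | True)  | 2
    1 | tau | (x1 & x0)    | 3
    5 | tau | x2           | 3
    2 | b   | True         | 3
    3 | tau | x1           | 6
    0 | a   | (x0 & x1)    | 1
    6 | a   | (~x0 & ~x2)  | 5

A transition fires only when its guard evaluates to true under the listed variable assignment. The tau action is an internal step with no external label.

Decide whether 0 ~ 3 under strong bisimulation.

Answer: NOT BISIMILAR

Working:
Bisimulation quotient by refinement:
  P[0] = {{0,1,2,3,4,5,6}}
  P[1] = {{0,6},{1,3,4},{2},{5}}
  P[2] = {{0},{1,3,4},{2},{5},{6}}
stable after 3 split(s): 5 block(s)
[0]={0}  [3]={1,3,4}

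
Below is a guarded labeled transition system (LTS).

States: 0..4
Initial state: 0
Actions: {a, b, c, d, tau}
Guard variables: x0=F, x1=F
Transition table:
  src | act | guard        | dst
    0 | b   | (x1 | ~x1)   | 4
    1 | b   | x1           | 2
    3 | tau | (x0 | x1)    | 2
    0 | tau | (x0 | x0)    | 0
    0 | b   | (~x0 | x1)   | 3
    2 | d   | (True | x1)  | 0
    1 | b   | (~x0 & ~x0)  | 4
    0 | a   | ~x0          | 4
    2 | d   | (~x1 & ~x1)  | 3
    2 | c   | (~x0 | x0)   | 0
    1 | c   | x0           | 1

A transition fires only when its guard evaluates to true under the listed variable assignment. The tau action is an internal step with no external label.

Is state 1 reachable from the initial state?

Answer: UNREACHABLE

Analysis:
7 transition(s) survive guard evaluation.
L0 = {0}
L1 = {3,4}  cumulative {0,3,4}
R = {0,3,4}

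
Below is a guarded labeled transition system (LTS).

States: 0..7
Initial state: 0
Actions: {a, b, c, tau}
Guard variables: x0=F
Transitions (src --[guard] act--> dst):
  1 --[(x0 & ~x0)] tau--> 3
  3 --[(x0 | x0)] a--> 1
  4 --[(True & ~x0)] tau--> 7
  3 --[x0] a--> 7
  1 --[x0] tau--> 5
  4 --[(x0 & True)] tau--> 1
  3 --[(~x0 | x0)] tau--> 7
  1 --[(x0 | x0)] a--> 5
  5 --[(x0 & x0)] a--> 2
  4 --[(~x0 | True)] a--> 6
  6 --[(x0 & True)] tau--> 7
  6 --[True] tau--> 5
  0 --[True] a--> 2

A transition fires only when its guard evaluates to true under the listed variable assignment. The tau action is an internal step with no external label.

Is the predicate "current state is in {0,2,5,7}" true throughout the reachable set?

Answer: INVARIANT HOLDS

Trace:
Safe = {0,2,5,7}
Reach set: {0,2}
  0: ok
  2: ok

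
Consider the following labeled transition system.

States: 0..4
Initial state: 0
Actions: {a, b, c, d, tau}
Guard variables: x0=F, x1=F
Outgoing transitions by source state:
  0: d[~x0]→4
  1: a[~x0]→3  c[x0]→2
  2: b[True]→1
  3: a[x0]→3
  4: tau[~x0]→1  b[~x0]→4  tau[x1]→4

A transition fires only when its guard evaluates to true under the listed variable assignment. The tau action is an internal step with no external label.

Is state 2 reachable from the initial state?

5 transition(s) survive guard evaluation.
depth 0: {0}
depth 1: {4}  now seen {0,4}
depth 2: {1}  now seen {0,1,4}
depth 3: {3}  now seen {0,1,3,4}
Reachable = {0,1,3,4}

Answer: UNREACHABLE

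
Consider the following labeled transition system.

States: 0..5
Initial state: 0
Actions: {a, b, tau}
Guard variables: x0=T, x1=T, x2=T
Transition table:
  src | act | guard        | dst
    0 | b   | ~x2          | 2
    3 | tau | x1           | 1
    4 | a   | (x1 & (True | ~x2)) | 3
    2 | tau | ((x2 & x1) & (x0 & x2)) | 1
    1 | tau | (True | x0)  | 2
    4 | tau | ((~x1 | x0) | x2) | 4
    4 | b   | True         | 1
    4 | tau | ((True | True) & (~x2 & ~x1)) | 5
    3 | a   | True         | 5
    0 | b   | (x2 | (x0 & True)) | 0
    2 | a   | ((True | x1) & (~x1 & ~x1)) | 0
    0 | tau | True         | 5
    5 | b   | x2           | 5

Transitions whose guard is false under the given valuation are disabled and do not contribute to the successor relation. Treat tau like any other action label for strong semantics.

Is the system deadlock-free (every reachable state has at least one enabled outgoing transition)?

R = {0,5}
  0: b→0  tau→5  [2 exit(s)]
  5: b→5  [1 exit(s)]

Answer: DEADLOCK-FREE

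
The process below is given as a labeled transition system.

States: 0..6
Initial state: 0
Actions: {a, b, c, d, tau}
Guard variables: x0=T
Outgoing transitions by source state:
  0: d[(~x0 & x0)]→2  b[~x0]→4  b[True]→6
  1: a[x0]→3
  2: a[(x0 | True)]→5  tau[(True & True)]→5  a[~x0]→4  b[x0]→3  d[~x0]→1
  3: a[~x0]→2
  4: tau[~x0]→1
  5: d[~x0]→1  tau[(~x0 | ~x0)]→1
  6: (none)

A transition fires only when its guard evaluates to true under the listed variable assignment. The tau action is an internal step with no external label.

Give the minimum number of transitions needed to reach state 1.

Answer: UNREACHABLE

Working:
BFS to 1:
  L0 = {0}
  L1 = {6}
1 never appears.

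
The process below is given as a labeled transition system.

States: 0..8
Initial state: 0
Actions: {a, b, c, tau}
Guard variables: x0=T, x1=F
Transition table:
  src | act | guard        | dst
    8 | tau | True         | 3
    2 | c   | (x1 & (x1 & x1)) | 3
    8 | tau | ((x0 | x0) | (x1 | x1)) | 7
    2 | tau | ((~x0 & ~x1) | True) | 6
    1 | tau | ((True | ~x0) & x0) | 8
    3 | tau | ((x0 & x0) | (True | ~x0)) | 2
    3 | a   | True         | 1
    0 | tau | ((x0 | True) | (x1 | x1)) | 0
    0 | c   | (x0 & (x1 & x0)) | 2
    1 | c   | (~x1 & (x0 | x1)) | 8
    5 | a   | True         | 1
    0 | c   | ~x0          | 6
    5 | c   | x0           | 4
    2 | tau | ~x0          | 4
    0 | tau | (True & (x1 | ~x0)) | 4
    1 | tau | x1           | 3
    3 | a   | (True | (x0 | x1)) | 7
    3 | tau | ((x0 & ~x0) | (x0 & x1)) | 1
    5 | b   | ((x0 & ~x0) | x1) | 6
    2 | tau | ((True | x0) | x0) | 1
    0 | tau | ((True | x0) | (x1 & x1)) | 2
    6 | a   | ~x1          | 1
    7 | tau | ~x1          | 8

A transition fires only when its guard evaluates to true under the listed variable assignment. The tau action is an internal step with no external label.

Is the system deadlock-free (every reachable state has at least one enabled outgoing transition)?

Reachable = {0,1,2,3,6,7,8}
  0: tau→0  tau→2  [2 out]
  1: c→8  tau→8  [2 out]
  2: tau→1  tau→6  [2 out]
  3: a→1  a→7  tau→2  [3 out]
  6: a→1  [1 out]
  7: tau→8  [1 out]
  8: tau→3  tau→7  [2 out]

Answer: DEADLOCK-FREE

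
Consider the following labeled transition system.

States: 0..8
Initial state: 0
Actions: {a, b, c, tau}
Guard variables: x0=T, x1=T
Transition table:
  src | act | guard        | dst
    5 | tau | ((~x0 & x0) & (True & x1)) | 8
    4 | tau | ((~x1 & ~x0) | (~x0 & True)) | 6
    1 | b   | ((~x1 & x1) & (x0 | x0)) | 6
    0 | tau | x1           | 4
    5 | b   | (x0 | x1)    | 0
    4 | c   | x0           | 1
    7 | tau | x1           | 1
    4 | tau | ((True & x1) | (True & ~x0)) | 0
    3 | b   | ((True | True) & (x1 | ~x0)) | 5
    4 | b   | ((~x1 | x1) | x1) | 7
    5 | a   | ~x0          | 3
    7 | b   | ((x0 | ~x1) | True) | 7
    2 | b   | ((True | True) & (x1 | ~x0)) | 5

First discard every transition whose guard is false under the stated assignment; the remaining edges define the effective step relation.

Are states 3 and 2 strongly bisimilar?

Compute ~ classes (split until stable):
  π0 = {{0,1,2,3,4,5,6,7,8}}
  π1 = {{0},{1,6,8},{2,3,5},{4},{7}}
  π2 = {{0},{1,6,8},{2,3},{4},{5},{7}}
Fixed point at round 3; 6 class(es).
class of 3: {2,3}; class of 2: {2,3}

Answer: BISIMILAR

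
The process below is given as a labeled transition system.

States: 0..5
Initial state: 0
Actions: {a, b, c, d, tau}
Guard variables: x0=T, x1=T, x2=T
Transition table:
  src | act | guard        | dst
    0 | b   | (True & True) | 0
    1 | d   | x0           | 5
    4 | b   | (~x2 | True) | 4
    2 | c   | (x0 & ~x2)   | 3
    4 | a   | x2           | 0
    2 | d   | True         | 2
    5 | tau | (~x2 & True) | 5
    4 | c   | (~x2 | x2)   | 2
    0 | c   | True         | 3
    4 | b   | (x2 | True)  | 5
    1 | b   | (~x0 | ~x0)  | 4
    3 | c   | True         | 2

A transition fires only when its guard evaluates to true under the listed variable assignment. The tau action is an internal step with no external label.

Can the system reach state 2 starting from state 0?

Guard filter leaves 9 enabled edge(s).
Layer 0: {0}
Layer 1: {3}  cumulative {0,3}
Layer 2: {2}  cumulative {0,2,3}
R = {0,2,3}
witness 2: c·c

Answer: REACHABLE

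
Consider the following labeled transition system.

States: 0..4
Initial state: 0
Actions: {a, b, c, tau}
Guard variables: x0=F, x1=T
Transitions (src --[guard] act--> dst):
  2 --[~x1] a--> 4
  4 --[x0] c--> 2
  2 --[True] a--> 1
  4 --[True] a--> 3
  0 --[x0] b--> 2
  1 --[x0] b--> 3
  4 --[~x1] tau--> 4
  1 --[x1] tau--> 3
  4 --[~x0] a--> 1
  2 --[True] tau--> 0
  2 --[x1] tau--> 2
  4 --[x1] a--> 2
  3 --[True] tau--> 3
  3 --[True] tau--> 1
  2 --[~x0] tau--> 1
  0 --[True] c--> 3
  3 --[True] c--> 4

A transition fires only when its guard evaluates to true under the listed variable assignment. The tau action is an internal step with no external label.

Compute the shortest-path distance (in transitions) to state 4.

BFS to 4:
  L0 = {0}
  L1 = {3}
  L2 = {1,4}
depth(4)=2, e.g. c·c

Answer: 2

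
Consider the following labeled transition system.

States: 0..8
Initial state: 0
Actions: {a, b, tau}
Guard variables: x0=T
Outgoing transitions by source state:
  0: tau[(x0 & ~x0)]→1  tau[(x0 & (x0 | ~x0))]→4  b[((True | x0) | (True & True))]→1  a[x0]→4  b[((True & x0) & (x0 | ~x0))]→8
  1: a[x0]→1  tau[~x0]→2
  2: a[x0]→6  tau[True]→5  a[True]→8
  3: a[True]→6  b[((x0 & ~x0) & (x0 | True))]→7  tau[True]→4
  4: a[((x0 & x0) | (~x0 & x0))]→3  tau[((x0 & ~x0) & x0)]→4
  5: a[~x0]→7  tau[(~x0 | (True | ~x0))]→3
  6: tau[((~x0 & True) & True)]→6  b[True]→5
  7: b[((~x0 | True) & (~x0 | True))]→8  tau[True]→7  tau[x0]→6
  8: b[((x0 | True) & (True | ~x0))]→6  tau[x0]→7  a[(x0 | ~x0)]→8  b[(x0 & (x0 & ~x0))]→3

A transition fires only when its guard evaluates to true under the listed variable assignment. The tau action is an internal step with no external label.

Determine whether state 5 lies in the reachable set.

Guard filter leaves 19 enabled edge(s).
L0 = {0}
L1 = {1,4,8}  cumulative {0,1,4,8}
L2 = {3,6,7}  cumulative {0,1,3,4,6,7,8}
L3 = {5}  cumulative {0,1,3,4,5,6,7,8}
Reachable = {0,1,3,4,5,6,7,8}
witness 5: b·b·b

Answer: REACHABLE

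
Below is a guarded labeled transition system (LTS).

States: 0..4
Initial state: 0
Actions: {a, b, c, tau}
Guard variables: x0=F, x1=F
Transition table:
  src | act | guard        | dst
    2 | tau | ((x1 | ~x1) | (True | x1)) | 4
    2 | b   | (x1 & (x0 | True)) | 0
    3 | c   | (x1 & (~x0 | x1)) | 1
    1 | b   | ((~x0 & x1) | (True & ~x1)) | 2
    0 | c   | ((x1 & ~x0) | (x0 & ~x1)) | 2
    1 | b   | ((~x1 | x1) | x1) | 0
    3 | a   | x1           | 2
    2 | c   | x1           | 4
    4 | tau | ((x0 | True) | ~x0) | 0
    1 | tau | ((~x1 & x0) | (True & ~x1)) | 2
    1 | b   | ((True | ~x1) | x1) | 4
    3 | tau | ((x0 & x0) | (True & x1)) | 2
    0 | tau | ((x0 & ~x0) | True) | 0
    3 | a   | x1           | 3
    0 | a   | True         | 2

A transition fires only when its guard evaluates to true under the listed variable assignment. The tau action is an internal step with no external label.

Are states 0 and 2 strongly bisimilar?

Compute ~ classes (split until stable):
  π0 = {{0,1,2,3,4}}
  π1 = {{0},{1},{2,4},{3}}
  π2 = {{0},{1},{2},{3},{4}}
stable after 3 split(s): 5 block(s)
0∈{0}, 2∈{2}

Answer: NOT BISIMILAR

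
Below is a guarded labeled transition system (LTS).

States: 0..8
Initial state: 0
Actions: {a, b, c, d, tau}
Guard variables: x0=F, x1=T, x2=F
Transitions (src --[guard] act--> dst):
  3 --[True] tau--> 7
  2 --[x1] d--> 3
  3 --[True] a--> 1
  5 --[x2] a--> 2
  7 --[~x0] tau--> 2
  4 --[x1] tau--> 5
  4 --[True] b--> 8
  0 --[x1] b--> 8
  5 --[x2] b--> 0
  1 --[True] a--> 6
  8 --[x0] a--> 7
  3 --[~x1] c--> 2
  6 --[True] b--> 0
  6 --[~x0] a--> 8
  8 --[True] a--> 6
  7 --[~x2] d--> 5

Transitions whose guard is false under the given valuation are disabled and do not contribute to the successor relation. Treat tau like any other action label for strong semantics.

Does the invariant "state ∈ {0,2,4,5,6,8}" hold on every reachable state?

Allowed set {0,2,4,5,6,8}
R = {0,6,8}
  0: ✓
  6: ✓
  8: ✓

Answer: INVARIANT HOLDS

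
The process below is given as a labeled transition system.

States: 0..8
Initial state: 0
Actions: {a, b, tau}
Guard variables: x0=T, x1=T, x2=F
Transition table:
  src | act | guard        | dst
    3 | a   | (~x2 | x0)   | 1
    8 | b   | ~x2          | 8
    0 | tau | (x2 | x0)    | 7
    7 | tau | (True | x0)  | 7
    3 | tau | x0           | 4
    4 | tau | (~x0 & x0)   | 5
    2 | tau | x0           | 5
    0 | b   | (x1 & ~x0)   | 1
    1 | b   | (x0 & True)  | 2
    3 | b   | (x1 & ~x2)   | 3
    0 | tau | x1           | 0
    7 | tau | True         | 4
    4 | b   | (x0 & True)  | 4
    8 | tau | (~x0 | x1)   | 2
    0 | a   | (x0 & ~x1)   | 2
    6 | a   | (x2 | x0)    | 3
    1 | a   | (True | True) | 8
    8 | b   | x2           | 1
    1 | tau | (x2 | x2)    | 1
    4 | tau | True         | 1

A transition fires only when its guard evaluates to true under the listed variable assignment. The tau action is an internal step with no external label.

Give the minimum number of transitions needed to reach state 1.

Answer: 3

Analysis:
BFS to 1:
  depth 0: {0}
  depth 1: {7}
  depth 2: {4}
  depth 3: {1}
1 enters at depth 3; path tau·tau·tau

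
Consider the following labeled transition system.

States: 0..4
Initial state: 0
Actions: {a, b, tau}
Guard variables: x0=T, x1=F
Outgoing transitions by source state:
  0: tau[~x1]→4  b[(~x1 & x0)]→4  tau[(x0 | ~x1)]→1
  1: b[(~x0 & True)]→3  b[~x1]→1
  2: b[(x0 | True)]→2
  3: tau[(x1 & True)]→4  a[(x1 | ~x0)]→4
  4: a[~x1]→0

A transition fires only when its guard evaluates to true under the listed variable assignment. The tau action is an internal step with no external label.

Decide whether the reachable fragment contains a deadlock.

Answer: DEADLOCK-FREE

Analysis:
Reach set: {0,1,4}
  0: b→4  tau→1  tau→4  [3 out]
  1: b→1  [1 out]
  4: a→0  [1 out]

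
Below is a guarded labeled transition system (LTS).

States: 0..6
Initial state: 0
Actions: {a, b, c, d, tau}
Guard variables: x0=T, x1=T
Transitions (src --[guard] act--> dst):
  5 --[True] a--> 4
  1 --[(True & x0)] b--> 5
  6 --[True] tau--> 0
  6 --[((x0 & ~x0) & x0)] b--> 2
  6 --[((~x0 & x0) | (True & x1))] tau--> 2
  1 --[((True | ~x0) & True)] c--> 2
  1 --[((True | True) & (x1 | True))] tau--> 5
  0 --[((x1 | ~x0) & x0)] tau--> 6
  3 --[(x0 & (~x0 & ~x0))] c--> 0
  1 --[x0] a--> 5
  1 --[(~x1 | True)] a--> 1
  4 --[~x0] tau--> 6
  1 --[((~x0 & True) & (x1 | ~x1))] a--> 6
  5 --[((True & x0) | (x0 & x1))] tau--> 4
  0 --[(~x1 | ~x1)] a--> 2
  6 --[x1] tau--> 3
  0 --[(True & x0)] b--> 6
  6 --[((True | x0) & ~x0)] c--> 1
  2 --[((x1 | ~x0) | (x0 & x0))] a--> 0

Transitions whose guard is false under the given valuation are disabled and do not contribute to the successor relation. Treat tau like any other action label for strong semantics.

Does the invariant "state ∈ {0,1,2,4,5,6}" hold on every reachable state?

Safe = {0,1,2,4,5,6}
R = {0,2,3,6}
  0: safe
  2: safe
  3: VIOLATES
  6: safe
reach 3 via tau·tau — violates

Answer: INVARIANT VIOLATED at state 3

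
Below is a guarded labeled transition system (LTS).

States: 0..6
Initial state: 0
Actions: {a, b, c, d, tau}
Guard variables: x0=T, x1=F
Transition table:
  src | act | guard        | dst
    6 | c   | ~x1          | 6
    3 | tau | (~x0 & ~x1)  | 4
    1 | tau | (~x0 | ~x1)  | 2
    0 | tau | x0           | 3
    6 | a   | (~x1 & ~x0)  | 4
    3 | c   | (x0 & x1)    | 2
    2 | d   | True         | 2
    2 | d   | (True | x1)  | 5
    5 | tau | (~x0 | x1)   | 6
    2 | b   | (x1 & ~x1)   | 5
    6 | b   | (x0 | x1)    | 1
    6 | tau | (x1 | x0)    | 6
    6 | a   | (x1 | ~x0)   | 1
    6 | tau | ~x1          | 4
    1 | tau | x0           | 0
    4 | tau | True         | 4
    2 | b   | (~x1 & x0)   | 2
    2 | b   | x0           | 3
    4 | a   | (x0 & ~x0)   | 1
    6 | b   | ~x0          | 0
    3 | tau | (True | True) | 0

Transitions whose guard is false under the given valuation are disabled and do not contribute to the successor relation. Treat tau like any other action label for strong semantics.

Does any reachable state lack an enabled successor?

Answer: DEADLOCK-FREE

Trace:
Reachable = {0,3}
  0: tau→3  [deg 1]
  3: tau→0  [deg 1]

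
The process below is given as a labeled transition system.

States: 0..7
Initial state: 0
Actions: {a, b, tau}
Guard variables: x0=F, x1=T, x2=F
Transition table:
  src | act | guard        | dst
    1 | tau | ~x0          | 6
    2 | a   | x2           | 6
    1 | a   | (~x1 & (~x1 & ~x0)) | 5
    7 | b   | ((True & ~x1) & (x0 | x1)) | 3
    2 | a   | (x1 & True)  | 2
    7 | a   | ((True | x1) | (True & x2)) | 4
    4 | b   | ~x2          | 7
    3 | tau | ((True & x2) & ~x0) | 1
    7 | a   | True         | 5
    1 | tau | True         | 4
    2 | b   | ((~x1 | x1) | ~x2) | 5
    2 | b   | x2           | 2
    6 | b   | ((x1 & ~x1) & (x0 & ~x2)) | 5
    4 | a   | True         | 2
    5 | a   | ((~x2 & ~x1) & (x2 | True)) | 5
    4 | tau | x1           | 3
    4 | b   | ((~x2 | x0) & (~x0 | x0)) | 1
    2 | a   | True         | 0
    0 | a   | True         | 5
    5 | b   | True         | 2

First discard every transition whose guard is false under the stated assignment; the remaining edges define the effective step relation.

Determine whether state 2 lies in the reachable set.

Answer: REACHABLE

Trace:
After dropping false guards: 13 live edges.
Layer 0: {0}
Layer 1: {5}  cumulative {0,5}
Layer 2: {2}  cumulative {0,2,5}
Reachable = {0,2,5}
witness 2: a·b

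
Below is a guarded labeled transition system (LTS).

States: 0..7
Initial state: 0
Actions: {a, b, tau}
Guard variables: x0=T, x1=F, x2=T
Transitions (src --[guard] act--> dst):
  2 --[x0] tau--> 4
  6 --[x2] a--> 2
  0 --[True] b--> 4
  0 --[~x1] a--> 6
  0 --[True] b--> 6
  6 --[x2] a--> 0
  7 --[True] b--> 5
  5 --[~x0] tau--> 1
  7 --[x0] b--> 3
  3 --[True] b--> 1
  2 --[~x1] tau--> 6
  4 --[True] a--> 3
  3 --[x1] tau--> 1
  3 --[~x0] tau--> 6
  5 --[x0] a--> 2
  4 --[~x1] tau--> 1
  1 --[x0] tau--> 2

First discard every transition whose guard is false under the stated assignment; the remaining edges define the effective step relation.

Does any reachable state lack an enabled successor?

Reachable = {0,1,2,3,4,6}
  0: a→6  b→4  b→6  [deg 3]
  1: tau→2  [deg 1]
  2: tau→4  tau→6  [deg 2]
  3: b→1  [deg 1]
  4: a→3  tau→1  [deg 2]
  6: a→0  a→2  [deg 2]

Answer: DEADLOCK-FREE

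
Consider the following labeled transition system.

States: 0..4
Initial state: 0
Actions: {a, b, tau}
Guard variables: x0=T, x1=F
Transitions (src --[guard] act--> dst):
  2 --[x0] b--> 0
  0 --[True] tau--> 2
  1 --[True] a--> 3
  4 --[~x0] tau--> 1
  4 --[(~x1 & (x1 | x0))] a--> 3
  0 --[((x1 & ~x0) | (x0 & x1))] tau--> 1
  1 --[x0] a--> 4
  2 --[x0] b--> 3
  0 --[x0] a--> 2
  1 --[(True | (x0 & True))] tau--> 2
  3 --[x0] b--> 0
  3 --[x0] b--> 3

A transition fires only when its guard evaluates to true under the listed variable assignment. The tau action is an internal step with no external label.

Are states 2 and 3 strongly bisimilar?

Compute ~ classes (split until stable):
  P[0] = {{0,1,2,3,4}}
  P[1] = {{0,1},{2,3},{4}}
  P[2] = {{0},{1},{2,3},{4}}
Fixed point at round 3; 4 class(es).
class of 2: {2,3}; class of 3: {2,3}

Answer: BISIMILAR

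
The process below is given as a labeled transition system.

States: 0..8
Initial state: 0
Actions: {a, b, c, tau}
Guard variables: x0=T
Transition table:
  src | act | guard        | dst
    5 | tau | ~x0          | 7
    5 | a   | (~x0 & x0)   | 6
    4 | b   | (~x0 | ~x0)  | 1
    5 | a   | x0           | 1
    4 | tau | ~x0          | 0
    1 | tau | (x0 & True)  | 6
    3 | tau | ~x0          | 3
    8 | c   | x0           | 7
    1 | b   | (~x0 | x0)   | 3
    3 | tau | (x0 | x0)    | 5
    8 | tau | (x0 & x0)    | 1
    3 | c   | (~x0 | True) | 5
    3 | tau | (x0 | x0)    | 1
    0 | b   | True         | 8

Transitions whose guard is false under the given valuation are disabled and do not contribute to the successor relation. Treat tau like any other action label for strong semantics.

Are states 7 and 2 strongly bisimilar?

Answer: BISIMILAR

Analysis:
Compute ~ classes (split until stable):
  π0 = {{0,1,2,3,4,5,6,7,8}}
  π1 = {{0},{1},{2,4,6,7},{3,8},{5}}
  π2 = {{0},{1},{2,4,6,7},{3},{5},{8}}
stable after 3 split(s): 6 block(s)
[7]={2,4,6,7}  [2]={2,4,6,7}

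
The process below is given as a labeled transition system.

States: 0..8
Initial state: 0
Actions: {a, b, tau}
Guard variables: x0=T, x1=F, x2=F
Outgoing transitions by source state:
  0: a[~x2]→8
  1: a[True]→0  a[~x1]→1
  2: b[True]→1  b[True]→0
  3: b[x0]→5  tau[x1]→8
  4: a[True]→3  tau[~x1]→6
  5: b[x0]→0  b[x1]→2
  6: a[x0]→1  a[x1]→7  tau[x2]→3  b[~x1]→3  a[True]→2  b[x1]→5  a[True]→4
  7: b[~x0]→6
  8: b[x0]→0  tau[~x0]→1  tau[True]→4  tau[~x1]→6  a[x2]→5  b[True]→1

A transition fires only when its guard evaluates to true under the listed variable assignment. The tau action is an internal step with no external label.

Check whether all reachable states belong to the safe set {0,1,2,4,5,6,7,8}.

Safe = {0,1,2,4,5,6,7,8}
R = {0,1,2,3,4,5,6,8}
  0: ✓
  1: ✓
  2: ✓
  3: outside
  4: ✓
  5: ✓
  6: ✓
  8: ✓
reach 3 via a·tau·a — violates

Answer: INVARIANT VIOLATED at state 3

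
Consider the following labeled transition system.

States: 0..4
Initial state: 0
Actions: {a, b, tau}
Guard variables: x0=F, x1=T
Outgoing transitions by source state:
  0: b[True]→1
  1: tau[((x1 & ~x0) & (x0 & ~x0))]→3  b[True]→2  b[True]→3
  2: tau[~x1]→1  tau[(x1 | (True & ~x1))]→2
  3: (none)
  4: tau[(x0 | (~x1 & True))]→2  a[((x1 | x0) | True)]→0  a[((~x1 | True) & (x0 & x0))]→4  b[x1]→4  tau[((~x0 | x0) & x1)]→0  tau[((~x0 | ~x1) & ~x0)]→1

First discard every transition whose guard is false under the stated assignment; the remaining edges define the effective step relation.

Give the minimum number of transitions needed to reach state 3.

Answer: 2

Working:
Breadth-first toward 3:
  Layer 0: {0}
  Layer 1: {1}
  Layer 2: {2,3}
first hit 3 at d=2 via b·b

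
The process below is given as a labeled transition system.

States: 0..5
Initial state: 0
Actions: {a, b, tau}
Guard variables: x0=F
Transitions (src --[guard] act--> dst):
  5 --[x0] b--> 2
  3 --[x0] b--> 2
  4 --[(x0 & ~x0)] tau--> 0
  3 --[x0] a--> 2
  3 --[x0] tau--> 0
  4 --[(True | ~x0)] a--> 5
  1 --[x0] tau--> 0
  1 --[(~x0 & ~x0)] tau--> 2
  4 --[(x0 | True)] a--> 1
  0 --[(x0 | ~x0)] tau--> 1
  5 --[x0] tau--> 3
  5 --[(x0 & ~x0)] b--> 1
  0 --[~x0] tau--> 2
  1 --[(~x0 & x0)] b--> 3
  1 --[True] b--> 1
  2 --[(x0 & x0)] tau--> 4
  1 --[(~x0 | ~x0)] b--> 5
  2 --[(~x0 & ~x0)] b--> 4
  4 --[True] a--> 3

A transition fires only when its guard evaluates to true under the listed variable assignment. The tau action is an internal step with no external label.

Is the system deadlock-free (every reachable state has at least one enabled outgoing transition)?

Answer: DEADLOCK at state 3

Working:
Reach set: {0,1,2,3,4,5}
  0: tau→1  tau→2  [2 exit(s)]
  1: b→1  b→5  tau→2  [3 exit(s)]
  2: b→4  [1 exit(s)]
  3: ∅  [deadlock]
  4: a→1  a→3  a→5  [3 exit(s)]
  5: ∅  [deadlock]
trace reaching 3: tau·b·a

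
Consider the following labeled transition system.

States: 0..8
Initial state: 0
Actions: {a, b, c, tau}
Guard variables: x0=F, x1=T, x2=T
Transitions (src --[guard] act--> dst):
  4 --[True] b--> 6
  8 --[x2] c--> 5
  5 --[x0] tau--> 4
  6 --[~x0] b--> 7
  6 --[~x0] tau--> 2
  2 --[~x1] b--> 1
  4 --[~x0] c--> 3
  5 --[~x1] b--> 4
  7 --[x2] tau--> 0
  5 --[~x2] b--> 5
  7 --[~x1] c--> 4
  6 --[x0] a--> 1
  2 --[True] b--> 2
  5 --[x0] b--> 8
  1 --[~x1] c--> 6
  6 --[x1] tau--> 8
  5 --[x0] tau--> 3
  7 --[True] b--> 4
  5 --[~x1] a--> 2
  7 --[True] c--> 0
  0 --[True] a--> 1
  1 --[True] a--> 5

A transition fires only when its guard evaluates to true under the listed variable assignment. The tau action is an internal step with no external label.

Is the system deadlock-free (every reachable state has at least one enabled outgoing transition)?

Answer: DEADLOCK at state 5

Trace:
Reach set: {0,1,5}
  0: a→1  [1 out]
  1: a→5  [1 out]
  5: ∅  [no exit]
Path to 5: a·a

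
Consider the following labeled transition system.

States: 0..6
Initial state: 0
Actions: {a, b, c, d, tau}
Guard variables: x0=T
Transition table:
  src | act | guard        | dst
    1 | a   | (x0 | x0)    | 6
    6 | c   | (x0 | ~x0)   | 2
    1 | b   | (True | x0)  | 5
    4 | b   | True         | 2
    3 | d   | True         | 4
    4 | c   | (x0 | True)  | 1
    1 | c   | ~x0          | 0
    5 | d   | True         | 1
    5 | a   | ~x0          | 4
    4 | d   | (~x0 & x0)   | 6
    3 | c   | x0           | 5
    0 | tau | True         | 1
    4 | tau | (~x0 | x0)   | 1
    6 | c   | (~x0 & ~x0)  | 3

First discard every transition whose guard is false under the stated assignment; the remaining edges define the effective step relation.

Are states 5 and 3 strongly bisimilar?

Answer: NOT BISIMILAR

Trace:
Compute ~ classes (split until stable):
  P[0] = {{0,1,2,3,4,5,6}}
  P[1] = {{0},{1},{2},{3},{4},{5},{6}}
stable after 2 split(s): 7 block(s)
class of 5: {5}; class of 3: {3}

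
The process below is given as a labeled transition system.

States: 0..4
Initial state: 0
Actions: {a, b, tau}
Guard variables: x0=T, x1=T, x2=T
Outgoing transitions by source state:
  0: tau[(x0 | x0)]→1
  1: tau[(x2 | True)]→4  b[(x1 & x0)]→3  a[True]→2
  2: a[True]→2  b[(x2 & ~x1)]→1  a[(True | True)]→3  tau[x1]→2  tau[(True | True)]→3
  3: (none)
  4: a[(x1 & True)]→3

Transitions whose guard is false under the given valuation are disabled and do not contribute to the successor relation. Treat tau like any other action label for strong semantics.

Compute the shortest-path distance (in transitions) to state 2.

Answer: 2

Analysis:
Layered search for 2:
  Layer 0: {0}
  Layer 1: {1}
  Layer 2: {2,3,4}
2 enters at depth 2; path tau·a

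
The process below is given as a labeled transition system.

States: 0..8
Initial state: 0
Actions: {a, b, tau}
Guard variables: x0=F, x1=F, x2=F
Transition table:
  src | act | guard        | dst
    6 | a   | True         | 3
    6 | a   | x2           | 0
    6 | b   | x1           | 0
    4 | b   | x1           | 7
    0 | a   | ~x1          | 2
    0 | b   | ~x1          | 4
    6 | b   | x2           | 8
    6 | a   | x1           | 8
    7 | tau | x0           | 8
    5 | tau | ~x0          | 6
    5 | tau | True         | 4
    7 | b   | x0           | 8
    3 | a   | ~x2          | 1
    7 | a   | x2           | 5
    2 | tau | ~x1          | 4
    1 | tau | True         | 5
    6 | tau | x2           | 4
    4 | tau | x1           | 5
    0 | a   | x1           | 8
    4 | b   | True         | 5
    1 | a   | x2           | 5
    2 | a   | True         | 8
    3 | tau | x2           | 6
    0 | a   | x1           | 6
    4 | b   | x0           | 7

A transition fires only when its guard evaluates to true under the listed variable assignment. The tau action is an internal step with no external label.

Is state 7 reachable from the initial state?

After dropping false guards: 10 live edges.
depth 0: {0}
depth 1: {2,4}  now seen {0,2,4}
depth 2: {5,8}  now seen {0,2,4,5,8}
depth 3: {6}  now seen {0,2,4,5,6,8}
depth 4: {3}  now seen {0,2,3,4,5,6,8}
depth 5: {1}  now seen {0,1,2,3,4,5,6,8}
R = {0,1,2,3,4,5,6,8}

Answer: UNREACHABLE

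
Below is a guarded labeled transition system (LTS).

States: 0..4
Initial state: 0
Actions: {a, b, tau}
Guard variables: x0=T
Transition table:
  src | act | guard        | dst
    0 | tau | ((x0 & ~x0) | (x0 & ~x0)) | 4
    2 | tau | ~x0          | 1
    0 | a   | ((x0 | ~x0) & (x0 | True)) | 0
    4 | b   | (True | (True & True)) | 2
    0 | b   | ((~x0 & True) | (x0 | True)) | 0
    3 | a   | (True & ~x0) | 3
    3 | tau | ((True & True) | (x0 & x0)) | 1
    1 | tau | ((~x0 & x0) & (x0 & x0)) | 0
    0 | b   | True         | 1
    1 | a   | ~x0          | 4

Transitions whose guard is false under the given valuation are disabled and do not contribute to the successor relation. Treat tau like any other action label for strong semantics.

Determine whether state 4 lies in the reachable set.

Guard filter leaves 5 enabled edge(s).
depth 0: {0}
depth 1: {1}  cumulative {0,1}
R = {0,1}

Answer: UNREACHABLE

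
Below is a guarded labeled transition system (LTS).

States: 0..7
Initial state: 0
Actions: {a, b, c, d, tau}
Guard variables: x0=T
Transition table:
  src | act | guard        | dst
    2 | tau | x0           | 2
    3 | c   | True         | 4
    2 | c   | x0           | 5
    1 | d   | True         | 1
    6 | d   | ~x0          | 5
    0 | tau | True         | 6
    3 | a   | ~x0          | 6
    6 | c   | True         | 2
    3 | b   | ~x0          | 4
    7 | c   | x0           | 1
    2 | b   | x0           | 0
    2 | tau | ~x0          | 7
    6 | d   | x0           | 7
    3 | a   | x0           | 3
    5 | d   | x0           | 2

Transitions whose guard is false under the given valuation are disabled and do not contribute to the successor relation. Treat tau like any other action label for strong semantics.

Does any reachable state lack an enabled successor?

Reachable = {0,1,2,5,6,7}
  0: tau→6  [1 exit(s)]
  1: d→1  [1 exit(s)]
  2: b→0  c→5  tau→2  [3 exit(s)]
  5: d→2  [1 exit(s)]
  6: c→2  d→7  [2 exit(s)]
  7: c→1  [1 exit(s)]

Answer: DEADLOCK-FREE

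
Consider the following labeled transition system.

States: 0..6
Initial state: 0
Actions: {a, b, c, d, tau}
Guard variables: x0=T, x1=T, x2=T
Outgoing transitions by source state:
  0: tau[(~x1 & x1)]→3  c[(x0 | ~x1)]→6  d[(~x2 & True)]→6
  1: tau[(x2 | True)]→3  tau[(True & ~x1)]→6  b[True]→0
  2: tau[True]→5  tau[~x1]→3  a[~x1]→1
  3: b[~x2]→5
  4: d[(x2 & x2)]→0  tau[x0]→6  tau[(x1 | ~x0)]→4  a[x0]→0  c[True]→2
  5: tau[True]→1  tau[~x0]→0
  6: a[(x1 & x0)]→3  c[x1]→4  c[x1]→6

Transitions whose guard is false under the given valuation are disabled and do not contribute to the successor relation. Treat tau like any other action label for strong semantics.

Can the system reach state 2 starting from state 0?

Answer: REACHABLE

Trace:
Guard filter leaves 13 enabled edge(s).
L0 = {0}
L1 = {6}  cumulative {0,6}
L2 = {3,4}  cumulative {0,3,4,6}
L3 = {2}  cumulative {0,2,3,4,6}
L4 = {5}  cumulative {0,2,3,4,5,6}
L5 = {1}  cumulative {0,1,2,3,4,5,6}
Reachable = {0,1,2,3,4,5,6}
witness 2: c·c·c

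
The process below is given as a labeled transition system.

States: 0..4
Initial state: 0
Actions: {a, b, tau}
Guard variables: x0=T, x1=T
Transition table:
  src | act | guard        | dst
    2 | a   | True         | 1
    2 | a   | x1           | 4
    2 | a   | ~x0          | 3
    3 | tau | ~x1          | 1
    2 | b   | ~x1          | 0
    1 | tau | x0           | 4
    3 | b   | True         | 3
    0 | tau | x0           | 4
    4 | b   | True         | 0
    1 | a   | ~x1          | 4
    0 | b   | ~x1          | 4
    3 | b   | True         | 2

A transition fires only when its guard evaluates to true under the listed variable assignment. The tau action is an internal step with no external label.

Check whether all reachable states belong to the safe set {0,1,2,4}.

Inv-set: {0,1,2,4}
Reach set: {0,4}
  0: safe
  4: safe

Answer: INVARIANT HOLDS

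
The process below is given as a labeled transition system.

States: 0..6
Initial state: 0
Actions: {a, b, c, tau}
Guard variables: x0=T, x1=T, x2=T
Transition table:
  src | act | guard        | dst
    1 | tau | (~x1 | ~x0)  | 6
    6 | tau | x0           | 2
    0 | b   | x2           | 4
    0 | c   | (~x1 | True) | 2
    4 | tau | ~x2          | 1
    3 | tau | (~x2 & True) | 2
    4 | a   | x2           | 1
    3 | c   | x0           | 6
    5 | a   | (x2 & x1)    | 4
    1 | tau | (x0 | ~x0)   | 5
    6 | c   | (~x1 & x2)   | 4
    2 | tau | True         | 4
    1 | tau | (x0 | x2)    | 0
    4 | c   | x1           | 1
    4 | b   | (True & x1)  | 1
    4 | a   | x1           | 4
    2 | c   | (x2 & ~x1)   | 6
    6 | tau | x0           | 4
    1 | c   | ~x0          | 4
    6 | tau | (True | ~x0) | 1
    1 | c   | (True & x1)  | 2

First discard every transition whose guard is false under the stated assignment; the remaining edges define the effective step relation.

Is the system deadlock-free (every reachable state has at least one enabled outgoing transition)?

Reach set: {0,1,2,4,5}
  0: b→4  c→2  [2 out]
  1: c→2  tau→0  tau→5  [3 out]
  2: tau→4  [1 out]
  4: a→1  a→4  b→1  c→1  [4 out]
  5: a→4  [1 out]

Answer: DEADLOCK-FREE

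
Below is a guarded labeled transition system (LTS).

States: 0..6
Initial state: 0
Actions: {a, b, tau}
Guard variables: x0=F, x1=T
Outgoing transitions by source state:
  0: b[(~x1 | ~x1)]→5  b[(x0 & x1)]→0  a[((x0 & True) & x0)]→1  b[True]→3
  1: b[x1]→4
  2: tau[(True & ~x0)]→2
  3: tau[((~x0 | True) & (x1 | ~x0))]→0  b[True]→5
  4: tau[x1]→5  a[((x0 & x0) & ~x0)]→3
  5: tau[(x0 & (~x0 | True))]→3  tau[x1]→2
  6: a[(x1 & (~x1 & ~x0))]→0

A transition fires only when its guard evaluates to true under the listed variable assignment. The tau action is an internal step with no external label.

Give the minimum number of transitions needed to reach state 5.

Breadth-first toward 5:
  depth 0: {0}
  depth 1: {3}
  depth 2: {5}
5 enters at depth 2; path b·b

Answer: 2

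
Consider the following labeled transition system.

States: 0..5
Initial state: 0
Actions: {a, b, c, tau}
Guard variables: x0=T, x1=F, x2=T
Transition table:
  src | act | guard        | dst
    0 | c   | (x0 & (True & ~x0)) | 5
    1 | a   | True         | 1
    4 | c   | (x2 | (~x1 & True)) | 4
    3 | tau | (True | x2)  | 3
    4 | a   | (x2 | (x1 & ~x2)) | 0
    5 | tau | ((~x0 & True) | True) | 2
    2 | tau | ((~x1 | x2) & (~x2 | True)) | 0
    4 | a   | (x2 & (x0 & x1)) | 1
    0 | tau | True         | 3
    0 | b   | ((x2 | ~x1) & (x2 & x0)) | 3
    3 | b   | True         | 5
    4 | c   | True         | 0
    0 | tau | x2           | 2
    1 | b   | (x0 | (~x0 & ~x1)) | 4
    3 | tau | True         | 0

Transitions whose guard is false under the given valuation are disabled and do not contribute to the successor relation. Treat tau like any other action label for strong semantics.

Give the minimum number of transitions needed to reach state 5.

Answer: 2

Working:
Layered search for 5:
  depth 0: {0}
  depth 1: {2,3}
  depth 2: {5}
5 enters at depth 2; path b·b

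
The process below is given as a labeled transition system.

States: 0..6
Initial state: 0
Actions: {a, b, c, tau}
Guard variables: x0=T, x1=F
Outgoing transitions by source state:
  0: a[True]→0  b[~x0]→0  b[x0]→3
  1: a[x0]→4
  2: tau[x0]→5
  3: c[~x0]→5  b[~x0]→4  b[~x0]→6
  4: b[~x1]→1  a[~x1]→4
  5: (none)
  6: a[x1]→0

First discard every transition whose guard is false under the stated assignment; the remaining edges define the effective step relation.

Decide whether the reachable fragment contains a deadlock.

R = {0,3}
  0: a→0  b→3  [2 out]
  3: ∅  [no exit]
witness 3: b

Answer: DEADLOCK at state 3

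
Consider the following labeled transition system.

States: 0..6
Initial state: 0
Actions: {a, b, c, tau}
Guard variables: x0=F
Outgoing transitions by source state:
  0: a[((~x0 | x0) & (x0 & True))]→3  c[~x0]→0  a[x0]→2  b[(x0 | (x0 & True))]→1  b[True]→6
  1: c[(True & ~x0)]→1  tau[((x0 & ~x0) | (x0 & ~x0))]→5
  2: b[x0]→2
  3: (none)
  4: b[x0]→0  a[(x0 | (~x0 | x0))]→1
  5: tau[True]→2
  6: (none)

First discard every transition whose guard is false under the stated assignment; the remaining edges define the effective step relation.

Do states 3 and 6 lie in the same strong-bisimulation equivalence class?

Answer: BISIMILAR

Working:
Bisimulation quotient by refinement:
  π0 = {{0,1,2,3,4,5,6}}
  π1 = {{0},{1},{2,3,6},{4},{5}}
stable after 2 split(s): 5 block(s)
3∈{2,3,6}, 6∈{2,3,6}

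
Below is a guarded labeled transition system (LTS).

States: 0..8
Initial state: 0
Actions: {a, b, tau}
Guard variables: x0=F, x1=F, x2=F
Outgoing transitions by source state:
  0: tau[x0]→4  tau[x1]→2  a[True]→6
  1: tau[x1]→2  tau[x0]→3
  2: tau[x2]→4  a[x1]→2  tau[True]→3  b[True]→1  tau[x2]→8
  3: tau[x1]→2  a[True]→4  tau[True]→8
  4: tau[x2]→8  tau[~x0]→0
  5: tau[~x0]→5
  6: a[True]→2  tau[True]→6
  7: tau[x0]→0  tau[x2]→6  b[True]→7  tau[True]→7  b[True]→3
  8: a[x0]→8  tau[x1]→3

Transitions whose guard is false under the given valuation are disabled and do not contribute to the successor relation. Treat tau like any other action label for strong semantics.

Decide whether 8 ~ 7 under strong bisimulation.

Answer: NOT BISIMILAR

Analysis:
Bisimulation quotient by refinement:
  P[0] = {{0,1,2,3,4,5,6,7,8}}
  P[1] = {{0},{1,8},{2,7},{3,6},{4,5}}
  P[2] = {{0},{1,8},{2},{3},{4},{5},{6},{7}}
stable after 3 split(s): 8 block(s)
8∈{1,8}, 7∈{7}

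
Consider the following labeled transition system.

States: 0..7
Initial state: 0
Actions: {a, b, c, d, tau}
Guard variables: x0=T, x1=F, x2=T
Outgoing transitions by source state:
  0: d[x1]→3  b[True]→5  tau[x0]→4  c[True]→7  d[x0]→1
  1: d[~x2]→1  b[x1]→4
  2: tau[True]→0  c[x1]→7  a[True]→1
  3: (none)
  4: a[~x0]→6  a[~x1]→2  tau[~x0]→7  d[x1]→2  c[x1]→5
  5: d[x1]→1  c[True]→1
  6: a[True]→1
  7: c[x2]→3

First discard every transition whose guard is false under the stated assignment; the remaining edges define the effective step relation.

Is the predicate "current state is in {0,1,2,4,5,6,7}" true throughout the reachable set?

Answer: INVARIANT VIOLATED at state 3

Analysis:
Allowed set {0,1,2,4,5,6,7}
Reachable = {0,1,2,3,4,5,7}
  0: safe
  1: safe
  2: safe
  3: outside
  4: safe
  5: safe
  7: safe
witness against invariant: c·c → 3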